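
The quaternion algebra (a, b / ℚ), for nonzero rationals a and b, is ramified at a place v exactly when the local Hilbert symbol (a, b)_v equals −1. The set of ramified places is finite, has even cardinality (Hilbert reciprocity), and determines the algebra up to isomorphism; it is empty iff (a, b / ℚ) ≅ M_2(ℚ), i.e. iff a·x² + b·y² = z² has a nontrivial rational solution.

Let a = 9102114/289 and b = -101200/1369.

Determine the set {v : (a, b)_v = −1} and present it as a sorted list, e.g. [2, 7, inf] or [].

(a, b) ≡ (1011346, -253) mod (ℚ^×)²; places V = {2, 3, 5, 7, 11, 17, 23, 29, 37, 47, 53, ∞}.
(a,b)_7: α=1, u≡5; β=0, v≡5 (mod 7); (5|7)=-1, (5|7)=-1; sign (−1)^0·-1^0·-1^1 = -1.
(a,b)_37: α=0, u≡26; β=-2, v≡32 (mod 37); (26|37)=+1, (32|37)=-1; sign (−1)^0·+1^-2·-1^0 = +1.
(a,b)_53: α=1, u≡14; β=0, v≡32 (mod 53); (14|53)=-1, (32|53)=-1; sign (−1)^0·-1^0·-1^1 = -1.
(a,b)_11: α=0, u≡7; β=1, v≡8 (mod 11); (7|11)=-1, (8|11)=-1; sign (−1)^0·-1^1·-1^0 = -1.
(a,b)_17: α=-2, u≡8; β=0, v≡2 (mod 17); (8|17)=+1, (2|17)=+1; sign (−1)^0·+1^0·+1^-2 = +1.
(a,b)_29: α=1, u≡1; β=0, v≡21 (mod 29); (1|29)=+1, (21|29)=-1; sign (−1)^0·+1^0·-1^1 = -1.
(a,b)_5: α=0, u≡1; β=2, v≡3 (mod 5); (1|5)=+1, (3|5)=-1; sign (−1)^0·+1^2·-1^0 = +1.
(a,b)_3: α=2, u≡1; β=0, v≡2 (mod 3); (1|3)=+1, (2|3)=-1; sign (−1)^0·+1^0·-1^2 = +1.
(a,b)_2: α=1, β=4; u≡1, v≡3 (mod 8); ε(u)ε(v)=0·1, αω(v)=1·1, βω(u)=4·0; sum ≡ 1  ⇒  -1.
(a,b)_47: α=1, u≡30; β=0, v≡22 (mod 47); (30|47)=-1, (22|47)=-1; sign (−1)^0·-1^0·-1^1 = -1.
(a,b)_∞: sgn(1011346)=+, sgn(-253)=−, so +1.
(a,b)_23: α=0, u≡9; β=1, v≡9 (mod 23); (9|23)=+1, (9|23)=+1; sign (−1)^0·+1^1·+1^0 = +1.
(1011346, -253 / ℚ) ramifies at {2, 7, 11, 29, 47, 53}: a division algebra.

[2, 7, 11, 29, 47, 53]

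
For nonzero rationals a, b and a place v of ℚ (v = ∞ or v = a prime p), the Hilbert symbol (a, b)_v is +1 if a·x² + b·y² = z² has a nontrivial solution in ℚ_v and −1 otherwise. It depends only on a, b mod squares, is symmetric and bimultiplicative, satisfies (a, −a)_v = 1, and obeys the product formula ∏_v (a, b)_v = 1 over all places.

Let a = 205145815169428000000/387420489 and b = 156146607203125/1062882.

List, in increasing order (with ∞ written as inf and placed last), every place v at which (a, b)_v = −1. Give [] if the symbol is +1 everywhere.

Mod squares: a ≡ 133, b ≡ 9338. Check v ∈ {∞, 2, 3, 5, 7, 11, 19, 23, 29}.
v=23: a=23^2·(≡12), b=23^1·(≡5) mod 23; (12|23)=+1, (5|23)=-1; (−1)^{2·1·11}·(+1)^1·(-1)^2 = +1.
v=∞: 133 > 0 and 9338 > 0  ⇒  (a,b)_∞ = +1.
v=7: a=7^5·(≡5), b=7^3·(≡1) mod 7; (5|7)=-1, (1|7)=+1; (−1)^{5·3·3}·(-1)^3·(+1)^5 = +1.
v=19: a=19^3·(≡17), b=19^2·(≡1) mod 19; (17|19)=+1, (1|19)=+1; (−1)^{3·2·9}·(+1)^2·(+1)^3 = +1.
v=29: a=29^2·(≡19), b=29^1·(≡15) mod 29; (19|29)=-1, (15|29)=-1; (−1)^{2·1·14}·(-1)^1·(-1)^2 = -1.
v=3: a=3^-18·(≡1), b=3^-12·(≡2) mod 3; (1|3)=+1, (2|3)=-1; (−1)^{-18·-12·1}·(+1)^-12·(-1)^-18 = +1.
v=11: a=11^0·(≡9), b=11^2·(≡2) mod 11; (9|11)=+1, (2|11)=-1; (−1)^{0·2·5}·(+1)^2·(-1)^0 = +1.
v=2: v_2(a)=8, v_2(b)=-1; units ≡ 5, 5 (mod 8); ε·ε+αω+βω = 0·0+8·1+-1·1 ≡ 1  ⇒  (a,b)_2 = -1.
v=5: a=5^6·(≡3), b=5^6·(≡3) mod 5; (3|5)=-1, (3|5)=-1; (−1)^{6·6·2}·(-1)^6·(-1)^6 = +1.
Ram(133, 9338) = {2, 29}; no ℚ_2-point on the conic.

[2, 29]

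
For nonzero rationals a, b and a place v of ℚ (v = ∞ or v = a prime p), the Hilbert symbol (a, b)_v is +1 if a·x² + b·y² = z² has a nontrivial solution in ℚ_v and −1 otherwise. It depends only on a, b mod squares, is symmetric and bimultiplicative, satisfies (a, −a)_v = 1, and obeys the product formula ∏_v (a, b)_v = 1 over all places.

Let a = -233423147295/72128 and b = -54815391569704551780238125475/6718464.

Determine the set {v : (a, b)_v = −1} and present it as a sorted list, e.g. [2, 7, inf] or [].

[23, inf]

Mod squares: a ≡ -2185, b ≡ -230299. Check v ∈ {∞, 2, 3, 5, 7, 11, 13, 17, 19, 23, 31, 41}.
v=3: a=3^2·(≡2), b=3^-8·(≡2) mod 3; (2|3)=-1, (2|3)=-1; (−1)^{2·-8·1}·(-1)^-8·(-1)^2 = +1.
v=7: a=7^-2·(≡6), b=7^0·(≡2) mod 7; (6|7)=-1, (2|7)=+1; (−1)^{-2·0·3}·(-1)^0·(+1)^-2 = +1.
v=13: a=13^2·(≡10), b=13^0·(≡9) mod 13; (10|13)=+1, (9|13)=+1; (−1)^{2·0·6}·(+1)^0·(+1)^2 = +1.
v=5: a=5^1·(≡2), b=5^2·(≡4) mod 5; (2|5)=-1, (4|5)=+1; (−1)^{1·2·2}·(-1)^2·(+1)^1 = +1.
v=2: v_2(a)=-6, v_2(b)=-10; units ≡ 7, 5 (mod 8); ε·ε+αω+βω = 1·0+-6·1+-10·0 ≡ 0  ⇒  (a,b)_2 = +1.
v=19: a=19^1·(≡14), b=19^3·(≡16) mod 19; (14|19)=-1, (16|19)=+1; (−1)^{1·3·9}·(-1)^3·(+1)^1 = +1.
v=23: a=23^-1·(≡17), b=23^1·(≡7) mod 23; (17|23)=-1, (7|23)=-1; (−1)^{-1·1·11}·(-1)^1·(-1)^-1 = -1.
v=41: a=41^2·(≡19), b=41^4·(≡33) mod 41; (19|41)=-1, (33|41)=+1; (−1)^{2·4·20}·(-1)^4·(+1)^2 = +1.
v=11: a=11^0·(≡3), b=11^2·(≡10) mod 11; (3|11)=+1, (10|11)=-1; (−1)^{0·2·5}·(+1)^2·(-1)^0 = +1.
v=∞: -2185 < 0 and -230299 < 0  ⇒  (a,b)_∞ = -1.
v=31: a=31^2·(≡10), b=31^5·(≡24) mod 31; (10|31)=+1, (24|31)=-1; (−1)^{2·5·15}·(+1)^5·(-1)^2 = +1.
v=17: a=17^0·(≡13), b=17^5·(≡2) mod 17; (13|17)=+1, (2|17)=+1; (−1)^{0·5·8}·(+1)^5·(+1)^0 = +1.
|Ram(-2185, -230299)| = 2, even; anisotropic at {23, ∞}.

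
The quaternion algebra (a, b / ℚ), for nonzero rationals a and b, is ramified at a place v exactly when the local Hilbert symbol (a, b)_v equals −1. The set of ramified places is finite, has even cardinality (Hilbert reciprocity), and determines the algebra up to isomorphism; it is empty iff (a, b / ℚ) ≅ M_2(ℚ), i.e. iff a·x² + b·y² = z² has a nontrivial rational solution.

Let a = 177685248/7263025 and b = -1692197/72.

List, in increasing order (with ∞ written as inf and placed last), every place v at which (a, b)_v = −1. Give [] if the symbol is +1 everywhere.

(a, b) ≡ (3, -20026) mod (ℚ^×)²; places V = {2, 3, 5, 7, 11, 13, 17, 19, 31, 37, ∞}.
(a,b)_11: α=-2, u≡9; β=0, v≡9 (mod 11); (9|11)=+1, (9|11)=+1; sign (−1)^0·+1^0·+1^-2 = +1.
(a,b)_31: α=0, u≡17; β=1, v≡19 (mod 31); (17|31)=-1, (19|31)=+1; sign (−1)^0·-1^1·+1^0 = -1.
(a,b)_2: α=8, β=-3; u≡3, v≡3 (mod 8); ε(u)ε(v)=1·1, αω(v)=8·1, βω(u)=-3·1; sum ≡ 0  ⇒  +1.
(a,b)_19: α=0, u≡13; β=1, v≡12 (mod 19); (13|19)=-1, (12|19)=-1; sign (−1)^0·-1^1·-1^0 = -1.
(a,b)_13: α=2, u≡10; β=2, v≡7 (mod 13); (10|13)=+1, (7|13)=-1; sign (−1)^0·+1^2·-1^2 = +1.
(a,b)_17: α=0, u≡11; β=1, v≡7 (mod 17); (11|17)=-1, (7|17)=-1; sign (−1)^0·-1^1·-1^0 = -1.
(a,b)_∞: sgn(3)=+, sgn(-20026)=−, so +1.
(a,b)_37: α=2, u≡4; β=0, v≡1 (mod 37); (4|37)=+1, (1|37)=+1; sign (−1)^0·+1^0·+1^2 = +1.
(a,b)_7: α=-4, u≡6; β=0, v≡2 (mod 7); (6|7)=-1, (2|7)=+1; sign (−1)^0·-1^0·+1^-4 = +1.
(a,b)_3: α=1, u≡1; β=-2, v≡2 (mod 3); (1|3)=+1, (2|3)=-1; sign (−1)^0·+1^-2·-1^1 = -1.
(a,b)_5: α=-2, u≡3; β=0, v≡4 (mod 5); (3|5)=-1, (4|5)=+1; sign (−1)^0·-1^0·+1^-2 = +1.
Ram(3, -20026) = {3, 17, 19, 31}; no ℚ_3-point on the conic.

[3, 17, 19, 31]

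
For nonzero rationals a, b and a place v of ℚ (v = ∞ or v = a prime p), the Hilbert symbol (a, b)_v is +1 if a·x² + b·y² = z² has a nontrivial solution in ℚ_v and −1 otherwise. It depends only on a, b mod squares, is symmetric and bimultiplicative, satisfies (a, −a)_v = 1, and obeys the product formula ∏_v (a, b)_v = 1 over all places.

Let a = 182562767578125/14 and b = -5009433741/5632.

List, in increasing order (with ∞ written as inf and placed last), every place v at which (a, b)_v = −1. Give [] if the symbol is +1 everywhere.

Mod squares: a ≡ 2310, b ≡ -4862. Check v ∈ {∞, 2, 3, 5, 7, 11, 13, 17, 23}.
v=17: a=17^2·(≡2), b=17^1·(≡11) mod 17; (2|17)=+1, (11|17)=-1; (−1)^{2·1·8}·(+1)^1·(-1)^2 = +1.
v=5: a=5^9·(≡3), b=5^0·(≡2) mod 5; (3|5)=-1, (2|5)=-1; (−1)^{9·0·2}·(-1)^0·(-1)^9 = -1.
v=∞: 2310 > 0 and -4862 < 0  ⇒  (a,b)_∞ = +1.
v=3: a=3^5·(≡2), b=3^4·(≡1) mod 3; (2|3)=-1, (1|3)=+1; (−1)^{5·4·1}·(-1)^4·(+1)^5 = +1.
v=11: a=11^3·(≡9), b=11^-1·(≡3) mod 11; (9|11)=+1, (3|11)=+1; (−1)^{3·-1·5}·(+1)^-1·(+1)^3 = -1.
v=13: a=13^0·(≡12), b=13^1·(≡1) mod 13; (12|13)=+1, (1|13)=+1; (−1)^{0·1·6}·(+1)^1·(+1)^0 = +1.
v=2: v_2(a)=-1, v_2(b)=-9; units ≡ 3, 1 (mod 8); ε·ε+αω+βω = 1·0+-1·0+-9·1 ≡ 1  ⇒  (a,b)_2 = -1.
v=23: a=23^0·(≡14), b=23^4·(≡10) mod 23; (14|23)=-1, (10|23)=-1; (−1)^{0·4·11}·(-1)^4·(-1)^0 = +1.
v=7: a=7^-1·(≡2), b=7^0·(≡6) mod 7; (2|7)=+1, (6|7)=-1; (−1)^{-1·0·3}·(+1)^0·(-1)^-1 = -1.
(2310, -4862 / ℚ) ramifies at {2, 5, 7, 11}: a division algebra.

[2, 5, 7, 11]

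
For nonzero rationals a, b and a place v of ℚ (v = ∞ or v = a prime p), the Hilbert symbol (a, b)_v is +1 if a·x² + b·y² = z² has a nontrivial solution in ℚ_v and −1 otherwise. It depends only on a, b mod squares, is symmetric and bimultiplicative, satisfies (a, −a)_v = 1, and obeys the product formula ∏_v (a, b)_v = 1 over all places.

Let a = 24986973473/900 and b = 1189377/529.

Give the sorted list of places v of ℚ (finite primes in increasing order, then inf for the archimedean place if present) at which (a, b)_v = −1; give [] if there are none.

[3, 11, 17, 19, 29, 31]

(a, b) ≡ (572033, 2697) mod (ℚ^×)²; places V = {2, 3, 5, 7, 11, 17, 19, 23, 29, 31, ∞}.
(a,b)_31: α=0, u≡11; β=1, v≡10 (mod 31); (11|31)=-1, (10|31)=+1; sign (−1)^0·-1^1·+1^0 = -1.
(a,b)_17: α=1, u≡3; β=0, v≡3 (mod 17); (3|17)=-1, (3|17)=-1; sign (−1)^0·-1^0·-1^1 = -1.
(a,b)_29: α=0, u≡27; β=1, v≡1 (mod 29); (27|29)=-1, (1|29)=+1; sign (−1)^0·-1^1·+1^0 = -1.
(a,b)_19: α=3, u≡11; β=0, v≡14 (mod 19); (11|19)=+1, (14|19)=-1; sign (−1)^0·+1^0·-1^3 = -1.
(a,b)_5: α=-2, u≡3; β=0, v≡3 (mod 5); (3|5)=-1, (3|5)=-1; sign (−1)^0·-1^0·-1^-2 = +1.
(a,b)_23: α=1, u≡3; β=-2, v≡1 (mod 23); (3|23)=+1, (1|23)=+1; sign (−1)^0·+1^-2·+1^1 = +1.
(a,b)_∞: sgn(572033)=+, sgn(2697)=+, so +1.
(a,b)_3: α=-2, u≡2; β=3, v≡2 (mod 3); (2|3)=-1, (2|3)=-1; sign (−1)^0·-1^3·-1^-2 = -1.
(a,b)_11: α=3, u≡6; β=0, v≡2 (mod 11); (6|11)=-1, (2|11)=-1; sign (−1)^0·-1^0·-1^3 = -1.
(a,b)_2: α=-2, β=0; u≡1, v≡1 (mod 8); ε(u)ε(v)=0·0, αω(v)=-2·0, βω(u)=0·0; sum ≡ 0  ⇒  +1.
(a,b)_7: α=1, u≡2; β=2, v≡1 (mod 7); (2|7)=+1, (1|7)=+1; sign (−1)^0·+1^2·+1^1 = +1.
Ram(572033, 2697) = {3, 11, 17, 19, 29, 31}; no ℚ_3-point on the conic.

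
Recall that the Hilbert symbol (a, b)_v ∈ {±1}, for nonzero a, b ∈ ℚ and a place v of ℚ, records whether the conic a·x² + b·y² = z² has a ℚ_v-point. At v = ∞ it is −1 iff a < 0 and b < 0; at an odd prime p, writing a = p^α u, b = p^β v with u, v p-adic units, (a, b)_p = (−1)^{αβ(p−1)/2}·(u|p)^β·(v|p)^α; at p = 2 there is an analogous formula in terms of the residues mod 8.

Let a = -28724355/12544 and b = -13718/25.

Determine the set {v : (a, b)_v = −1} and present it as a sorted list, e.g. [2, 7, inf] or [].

[2, 5, 11, inf]

(a, b) ≡ (-3795, -38) mod (ℚ^×)²; places V = {2, 3, 5, 7, 11, 19, 23, 29, ∞}.
(a,b)_19: α=0, u≡4; β=3, v≡6 (mod 19); (4|19)=+1, (6|19)=+1; sign (−1)^0·+1^3·+1^0 = +1.
(a,b)_29: α=2, u≡24; β=0, v≡22 (mod 29); (24|29)=+1, (22|29)=+1; sign (−1)^0·+1^0·+1^2 = +1.
(a,b)_∞: sgn(-3795)=−, sgn(-38)=−, so -1.
(a,b)_5: α=1, u≡1; β=-2, v≡2 (mod 5); (1|5)=+1, (2|5)=-1; sign (−1)^0·+1^-2·-1^1 = -1.
(a,b)_23: α=1, u≡17; β=0, v≡18 (mod 23); (17|23)=-1, (18|23)=+1; sign (−1)^0·-1^0·+1^1 = +1.
(a,b)_7: α=-2, u≡3; β=0, v≡4 (mod 7); (3|7)=-1, (4|7)=+1; sign (−1)^0·-1^0·+1^-2 = +1.
(a,b)_2: α=-8, β=1; u≡5, v≡5 (mod 8); ε(u)ε(v)=0·0, αω(v)=-8·1, βω(u)=1·1; sum ≡ 1  ⇒  -1.
(a,b)_3: α=3, u≡1; β=0, v≡1 (mod 3); (1|3)=+1, (1|3)=+1; sign (−1)^0·+1^0·+1^3 = +1.
(a,b)_11: α=1, u≡10; β=0, v≡7 (mod 11); (10|11)=-1, (7|11)=-1; sign (−1)^0·-1^0·-1^1 = -1.
Ram(-3795, -38) = {2, 5, 11, ∞}; no ℚ_2-point on the conic.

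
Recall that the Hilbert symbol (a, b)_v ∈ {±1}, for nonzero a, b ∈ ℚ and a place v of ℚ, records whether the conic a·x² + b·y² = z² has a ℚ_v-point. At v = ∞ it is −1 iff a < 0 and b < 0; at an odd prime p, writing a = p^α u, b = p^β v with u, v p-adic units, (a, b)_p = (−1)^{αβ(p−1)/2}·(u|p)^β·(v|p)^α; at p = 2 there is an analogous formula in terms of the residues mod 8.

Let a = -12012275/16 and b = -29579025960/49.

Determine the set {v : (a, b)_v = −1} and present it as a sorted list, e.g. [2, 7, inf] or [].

[2, 11, 19, inf]

Mod squares: a ≡ -11, b ≡ -2090. Check v ∈ {∞, 2, 3, 5, 7, 11, 19}.
v=5: a=5^2·(≡4), b=5^1·(≡2) mod 5; (4|5)=+1, (2|5)=-1; (−1)^{2·1·2}·(+1)^1·(-1)^2 = +1.
v=11: a=11^3·(≡10), b=11^3·(≡6) mod 11; (10|11)=-1, (6|11)=-1; (−1)^{3·3·5}·(-1)^3·(-1)^3 = -1.
v=∞: -11 < 0 and -2090 < 0  ⇒  (a,b)_∞ = -1.
v=3: a=3^0·(≡1), b=3^4·(≡1) mod 3; (1|3)=+1, (1|3)=+1; (−1)^{0·4·1}·(+1)^4·(+1)^0 = +1.
v=19: a=19^2·(≡2), b=19^3·(≡6) mod 19; (2|19)=-1, (6|19)=+1; (−1)^{2·3·9}·(-1)^3·(+1)^2 = -1.
v=2: v_2(a)=-4, v_2(b)=3; units ≡ 5, 3 (mod 8); ε·ε+αω+βω = 0·1+-4·1+3·1 ≡ 1  ⇒  (a,b)_2 = -1.
v=7: a=7^0·(≡6), b=7^-2·(≡6) mod 7; (6|7)=-1, (6|7)=-1; (−1)^{0·-2·3}·(-1)^-2·(-1)^0 = +1.
(-11, -2090 / ℚ) ramifies at {2, 11, 19, ∞}: a division algebra.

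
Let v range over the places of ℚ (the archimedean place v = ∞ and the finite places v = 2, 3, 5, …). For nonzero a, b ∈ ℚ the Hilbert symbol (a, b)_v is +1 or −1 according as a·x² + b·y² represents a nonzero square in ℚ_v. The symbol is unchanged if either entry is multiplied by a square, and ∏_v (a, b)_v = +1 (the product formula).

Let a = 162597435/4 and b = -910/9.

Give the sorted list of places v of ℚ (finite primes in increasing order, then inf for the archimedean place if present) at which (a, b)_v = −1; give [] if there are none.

Mod squares: a ≡ 19635, b ≡ -910. Check v ∈ {∞, 2, 3, 5, 7, 11, 13, 17}.
v=17: a=17^1·(≡8), b=17^0·(≡16) mod 17; (8|17)=+1, (16|17)=+1; (−1)^{1·0·8}·(+1)^0·(+1)^1 = +1.
v=5: a=5^1·(≡3), b=5^1·(≡2) mod 5; (3|5)=-1, (2|5)=-1; (−1)^{1·1·2}·(-1)^1·(-1)^1 = +1.
v=7: a=7^3·(≡3), b=7^1·(≡5) mod 7; (3|7)=-1, (5|7)=-1; (−1)^{3·1·3}·(-1)^1·(-1)^3 = -1.
v=13: a=13^2·(≡6), b=13^1·(≡11) mod 13; (6|13)=-1, (11|13)=-1; (−1)^{2·1·6}·(-1)^1·(-1)^2 = -1.
v=2: v_2(a)=-2, v_2(b)=1; units ≡ 3, 1 (mod 8); ε·ε+αω+βω = 1·0+-2·0+1·1 ≡ 1  ⇒  (a,b)_2 = -1.
v=11: a=11^1·(≡4), b=11^0·(≡4) mod 11; (4|11)=+1, (4|11)=+1; (−1)^{1·0·5}·(+1)^0·(+1)^1 = +1.
v=3: a=3^1·(≡2), b=3^-2·(≡2) mod 3; (2|3)=-1, (2|3)=-1; (−1)^{1·-2·1}·(-1)^-2·(-1)^1 = -1.
v=∞: 19635 > 0 and -910 < 0  ⇒  (a,b)_∞ = +1.
(19635, -910 / ℚ) ramifies at {2, 3, 7, 13}: a division algebra.

[2, 3, 7, 13]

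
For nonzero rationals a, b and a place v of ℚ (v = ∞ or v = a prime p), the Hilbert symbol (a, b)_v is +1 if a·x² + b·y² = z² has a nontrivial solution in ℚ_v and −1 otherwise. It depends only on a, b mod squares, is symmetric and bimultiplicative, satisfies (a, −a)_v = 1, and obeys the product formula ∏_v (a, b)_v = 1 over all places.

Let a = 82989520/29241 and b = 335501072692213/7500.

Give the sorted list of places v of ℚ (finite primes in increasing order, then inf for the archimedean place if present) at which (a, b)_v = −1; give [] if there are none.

Mod squares: a ≡ 9805, b ≡ 7047039. Check v ∈ {∞, 2, 3, 5, 17, 19, 23, 37, 41, 47, 53}.
v=2: v_2(a)=4, v_2(b)=-2; units ≡ 5, 7 (mod 8); ε·ε+αω+βω = 0·1+4·0+-2·1 ≡ 0  ⇒  (a,b)_2 = +1.
v=47: a=47^0·(≡30), b=47^1·(≡3) mod 47; (30|47)=-1, (3|47)=+1; (−1)^{0·1·23}·(-1)^1·(+1)^0 = -1.
v=5: a=5^1·(≡4), b=5^-4·(≡4) mod 5; (4|5)=+1, (4|5)=+1; (−1)^{1·-4·2}·(+1)^-4·(+1)^1 = +1.
v=23: a=23^2·(≡14), b=23^1·(≡20) mod 23; (14|23)=-1, (20|23)=-1; (−1)^{2·1·11}·(-1)^1·(-1)^2 = -1.
v=53: a=53^1·(≡3), b=53^1·(≡33) mod 53; (3|53)=-1, (33|53)=-1; (−1)^{1·1·26}·(-1)^1·(-1)^1 = +1.
v=19: a=19^-2·(≡17), b=19^2·(≡15) mod 19; (17|19)=+1, (15|19)=-1; (−1)^{-2·2·9}·(+1)^2·(-1)^-2 = +1.
v=3: a=3^-4·(≡1), b=3^-1·(≡1) mod 3; (1|3)=+1, (1|3)=+1; (−1)^{-4·-1·1}·(+1)^-1·(+1)^-4 = +1.
v=17: a=17^0·(≡8), b=17^2·(≡14) mod 17; (8|17)=+1, (14|17)=-1; (−1)^{0·2·8}·(+1)^2·(-1)^0 = +1.
v=37: a=37^1·(≡22), b=37^2·(≡31) mod 37; (22|37)=-1, (31|37)=-1; (−1)^{1·2·18}·(-1)^2·(-1)^1 = -1.
v=41: a=41^0·(≡34), b=41^1·(≡26) mod 41; (34|41)=-1, (26|41)=-1; (−1)^{0·1·20}·(-1)^1·(-1)^0 = -1.
v=∞: 9805 > 0 and 7047039 > 0  ⇒  (a,b)_∞ = +1.
Ram(9805, 7047039) = {23, 37, 41, 47}; no ℚ_23-point on the conic.

[23, 37, 41, 47]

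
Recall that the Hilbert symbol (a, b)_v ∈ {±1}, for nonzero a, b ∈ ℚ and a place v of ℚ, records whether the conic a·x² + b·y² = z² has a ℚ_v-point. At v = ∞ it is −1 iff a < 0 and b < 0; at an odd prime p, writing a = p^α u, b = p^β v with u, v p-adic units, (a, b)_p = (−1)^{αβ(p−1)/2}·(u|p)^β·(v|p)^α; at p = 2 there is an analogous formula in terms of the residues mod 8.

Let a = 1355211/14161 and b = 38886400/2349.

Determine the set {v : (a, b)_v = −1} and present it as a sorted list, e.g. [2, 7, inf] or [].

Mod squares: a ≡ 11, b ≡ 899. Check v ∈ {∞, 2, 3, 5, 7, 11, 13, 17, 29, 31}.
v=∞: 11 > 0 and 899 > 0  ⇒  (a,b)_∞ = +1.
v=7: a=7^-2·(≡2), b=7^2·(≡6) mod 7; (2|7)=+1, (6|7)=-1; (−1)^{-2·2·3}·(+1)^2·(-1)^-2 = +1.
v=5: a=5^0·(≡1), b=5^2·(≡4) mod 5; (1|5)=+1, (4|5)=+1; (−1)^{0·2·2}·(+1)^2·(+1)^0 = +1.
v=17: a=17^-2·(≡6), b=17^0·(≡13) mod 17; (6|17)=-1, (13|17)=+1; (−1)^{-2·0·8}·(-1)^0·(+1)^-2 = +1.
v=31: a=31^0·(≡13), b=31^1·(≡11) mod 31; (13|31)=-1, (11|31)=-1; (−1)^{0·1·15}·(-1)^1·(-1)^0 = -1.
v=29: a=29^0·(≡11), b=29^-1·(≡8) mod 29; (11|29)=-1, (8|29)=-1; (−1)^{0·-1·14}·(-1)^-1·(-1)^0 = -1.
v=3: a=3^6·(≡2), b=3^-4·(≡2) mod 3; (2|3)=-1, (2|3)=-1; (−1)^{6·-4·1}·(-1)^-4·(-1)^6 = +1.
v=11: a=11^1·(≡3), b=11^0·(≡6) mod 11; (3|11)=+1, (6|11)=-1; (−1)^{1·0·5}·(+1)^0·(-1)^1 = -1.
v=2: v_2(a)=0, v_2(b)=10; units ≡ 3, 3 (mod 8); ε·ε+αω+βω = 1·1+0·1+10·1 ≡ 1  ⇒  (a,b)_2 = -1.
v=13: a=13^2·(≡6), b=13^0·(≡8) mod 13; (6|13)=-1, (8|13)=-1; (−1)^{2·0·6}·(-1)^0·(-1)^2 = +1.
|Ram(11, 899)| = 4, even; anisotropic at {2, 11, 29, 31}.

[2, 11, 29, 31]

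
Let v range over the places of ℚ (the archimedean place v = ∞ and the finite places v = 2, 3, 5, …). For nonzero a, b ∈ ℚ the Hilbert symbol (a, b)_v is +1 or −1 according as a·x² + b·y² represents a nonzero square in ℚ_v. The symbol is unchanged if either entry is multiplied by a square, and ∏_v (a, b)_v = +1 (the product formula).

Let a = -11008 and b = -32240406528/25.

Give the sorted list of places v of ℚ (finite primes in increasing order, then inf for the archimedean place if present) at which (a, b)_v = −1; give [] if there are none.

Mod squares: a ≡ -43, b ≡ -473. Check v ∈ {∞, 2, 3, 5, 11, 43}.
v=43: a=43^1·(≡2), b=43^3·(≡39) mod 43; (2|43)=-1, (39|43)=-1; (−1)^{1·3·21}·(-1)^3·(-1)^1 = -1.
v=∞: -43 < 0 and -473 < 0  ⇒  (a,b)_∞ = -1.
v=11: a=11^0·(≡3), b=11^1·(≡1) mod 11; (3|11)=+1, (1|11)=+1; (−1)^{0·1·5}·(+1)^1·(+1)^0 = +1.
v=5: a=5^0·(≡2), b=5^-2·(≡2) mod 5; (2|5)=-1, (2|5)=-1; (−1)^{0·-2·2}·(-1)^-2·(-1)^0 = +1.
v=2: v_2(a)=8, v_2(b)=12; units ≡ 5, 7 (mod 8); ε·ε+αω+βω = 0·1+8·0+12·1 ≡ 0  ⇒  (a,b)_2 = +1.
v=3: a=3^0·(≡2), b=3^2·(≡1) mod 3; (2|3)=-1, (1|3)=+1; (−1)^{0·2·1}·(-1)^2·(+1)^0 = +1.
Ram(-43, -473) = {43, ∞}; no ℚ_43-point on the conic.

[43, inf]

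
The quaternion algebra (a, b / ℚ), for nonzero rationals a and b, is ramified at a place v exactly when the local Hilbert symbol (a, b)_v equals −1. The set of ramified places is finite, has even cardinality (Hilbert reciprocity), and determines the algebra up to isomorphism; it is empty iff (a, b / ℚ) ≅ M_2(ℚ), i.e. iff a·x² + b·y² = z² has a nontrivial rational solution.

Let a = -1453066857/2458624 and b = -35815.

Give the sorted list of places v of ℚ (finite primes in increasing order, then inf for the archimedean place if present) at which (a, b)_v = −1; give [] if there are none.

(a, b) ≡ (-57, -35815) mod (ℚ^×)²; places V = {2, 3, 5, 7, 11, 13, 17, 19, 29, ∞}.
(a,b)_∞: sgn(-57)=−, sgn(-35815)=−, so -1.
(a,b)_17: α=2, u≡10; β=0, v≡4 (mod 17); (10|17)=-1, (4|17)=+1; sign (−1)^0·-1^0·+1^2 = +1.
(a,b)_5: α=0, u≡2; β=1, v≡2 (mod 5); (2|5)=-1, (2|5)=-1; sign (−1)^0·-1^1·-1^0 = -1.
(a,b)_19: α=1, u≡4; β=1, v≡15 (mod 19); (4|19)=+1, (15|19)=-1; sign (−1)^1·+1^1·-1^1 = +1.
(a,b)_7: α=-4, u≡5; β=0, v≡4 (mod 7); (5|7)=-1, (4|7)=+1; sign (−1)^0·-1^0·+1^-4 = +1.
(a,b)_2: α=-10, β=0; u≡7, v≡1 (mod 8); ε(u)ε(v)=1·0, αω(v)=-10·0, βω(u)=0·0; sum ≡ 0  ⇒  +1.
(a,b)_11: α=2, u≡5; β=0, v≡1 (mod 11); (5|11)=+1, (1|11)=+1; sign (−1)^0·+1^0·+1^2 = +1.
(a,b)_13: α=0, u≡8; β=1, v≡1 (mod 13); (8|13)=-1, (1|13)=+1; sign (−1)^0·-1^1·+1^0 = -1.
(a,b)_29: α=0, u≡24; β=1, v≡12 (mod 29); (24|29)=+1, (12|29)=-1; sign (−1)^0·+1^1·-1^0 = +1.
(a,b)_3: α=7, u≡2; β=0, v≡2 (mod 3); (2|3)=-1, (2|3)=-1; sign (−1)^0·-1^0·-1^7 = -1.
|Ram(-57, -35815)| = 4, even; anisotropic at {3, 5, 13, ∞}.

[3, 5, 13, inf]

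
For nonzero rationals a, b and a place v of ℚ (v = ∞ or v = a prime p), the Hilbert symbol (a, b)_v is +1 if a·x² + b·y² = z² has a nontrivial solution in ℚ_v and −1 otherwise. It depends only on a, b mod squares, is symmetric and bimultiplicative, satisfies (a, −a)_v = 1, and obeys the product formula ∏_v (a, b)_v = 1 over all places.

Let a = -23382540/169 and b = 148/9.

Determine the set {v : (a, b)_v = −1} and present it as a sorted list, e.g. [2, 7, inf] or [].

[5, 19, 37, 43]

(a, b) ≡ (-649515, 37) mod (ℚ^×)²; places V = {2, 3, 5, 13, 19, 37, 43, 53, ∞}.
(a,b)_13: α=-2, u≡1; β=0, v≡2 (mod 13); (1|13)=+1, (2|13)=-1; sign (−1)^0·+1^0·-1^-2 = +1.
(a,b)_19: α=1, u≡15; β=0, v≡8 (mod 19); (15|19)=-1, (8|19)=-1; sign (−1)^0·-1^0·-1^1 = -1.
(a,b)_53: α=1, u≡31; β=0, v≡40 (mod 53); (31|53)=-1, (40|53)=+1; sign (−1)^0·-1^0·+1^1 = +1.
(a,b)_5: α=1, u≡3; β=0, v≡2 (mod 5); (3|5)=-1, (2|5)=-1; sign (−1)^0·-1^0·-1^1 = -1.
(a,b)_43: α=1, u≡15; β=0, v≡26 (mod 43); (15|43)=+1, (26|43)=-1; sign (−1)^0·+1^0·-1^1 = -1.
(a,b)_37: α=0, u≡29; β=1, v≡21 (mod 37); (29|37)=-1, (21|37)=+1; sign (−1)^0·-1^1·+1^0 = -1.
(a,b)_3: α=3, u≡2; β=-2, v≡1 (mod 3); (2|3)=-1, (1|3)=+1; sign (−1)^0·-1^-2·+1^3 = +1.
(a,b)_2: α=2, β=2; u≡5, v≡5 (mod 8); ε(u)ε(v)=0·0, αω(v)=2·1, βω(u)=2·1; sum ≡ 0  ⇒  +1.
(a,b)_∞: sgn(-649515)=−, sgn(37)=+, so +1.
|Ram(-649515, 37)| = 4, even; anisotropic at {5, 19, 37, 43}.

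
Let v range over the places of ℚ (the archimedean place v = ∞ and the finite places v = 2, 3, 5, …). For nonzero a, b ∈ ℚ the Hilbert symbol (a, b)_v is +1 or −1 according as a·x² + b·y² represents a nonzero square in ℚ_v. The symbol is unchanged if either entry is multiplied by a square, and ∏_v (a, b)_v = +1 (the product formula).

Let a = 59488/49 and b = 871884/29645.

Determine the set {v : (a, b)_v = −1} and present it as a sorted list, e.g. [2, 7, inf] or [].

Mod squares: a ≡ 22, b ≡ 1495. Check v ∈ {∞, 2, 3, 5, 7, 11, 13, 23}.
v=23: a=23^0·(≡11), b=23^1·(≡21) mod 23; (11|23)=-1, (21|23)=-1; (−1)^{0·1·11}·(-1)^1·(-1)^0 = -1.
v=11: a=11^1·(≡8), b=11^-2·(≡8) mod 11; (8|11)=-1, (8|11)=-1; (−1)^{1·-2·5}·(-1)^-2·(-1)^1 = -1.
v=∞: 22 > 0 and 1495 > 0  ⇒  (a,b)_∞ = +1.
v=2: v_2(a)=5, v_2(b)=2; units ≡ 3, 7 (mod 8); ε·ε+αω+βω = 1·1+5·0+2·1 ≡ 1  ⇒  (a,b)_2 = -1.
v=5: a=5^0·(≡2), b=5^-1·(≡1) mod 5; (2|5)=-1, (1|5)=+1; (−1)^{0·-1·2}·(-1)^-1·(+1)^0 = -1.
v=3: a=3^0·(≡1), b=3^6·(≡1) mod 3; (1|3)=+1, (1|3)=+1; (−1)^{0·6·1}·(+1)^6·(+1)^0 = +1.
v=7: a=7^-2·(≡2), b=7^-2·(≡2) mod 7; (2|7)=+1, (2|7)=+1; (−1)^{-2·-2·3}·(+1)^-2·(+1)^-2 = +1.
v=13: a=13^2·(≡4), b=13^1·(≡8) mod 13; (4|13)=+1, (8|13)=-1; (−1)^{2·1·6}·(+1)^1·(-1)^2 = +1.
|Ram(22, 1495)| = 4, even; anisotropic at {2, 5, 11, 23}.

[2, 5, 11, 23]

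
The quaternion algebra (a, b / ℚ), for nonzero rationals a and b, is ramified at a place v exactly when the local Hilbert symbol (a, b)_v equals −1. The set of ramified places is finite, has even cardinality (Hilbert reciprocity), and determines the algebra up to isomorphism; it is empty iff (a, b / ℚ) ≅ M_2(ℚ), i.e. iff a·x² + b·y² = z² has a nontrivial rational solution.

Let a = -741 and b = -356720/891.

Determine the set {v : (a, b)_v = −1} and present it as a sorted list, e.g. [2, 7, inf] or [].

(a, b) ≡ (-741, -5005) mod (ℚ^×)²; places V = {2, 3, 5, 7, 11, 13, 19, ∞}.
(a,b)_7: α=0, u≡1; β=3, v≡5 (mod 7); (1|7)=+1, (5|7)=-1; sign (−1)^0·+1^3·-1^0 = +1.
(a,b)_∞: sgn(-741)=−, sgn(-5005)=−, so -1.
(a,b)_2: α=0, β=4; u≡3, v≡3 (mod 8); ε(u)ε(v)=1·1, αω(v)=0·1, βω(u)=4·1; sum ≡ 1  ⇒  -1.
(a,b)_13: α=1, u≡8; β=1, v≡6 (mod 13); (8|13)=-1, (6|13)=-1; sign (−1)^0·-1^1·-1^1 = +1.
(a,b)_3: α=1, u≡2; β=-4, v≡2 (mod 3); (2|3)=-1, (2|3)=-1; sign (−1)^0·-1^-4·-1^1 = -1.
(a,b)_11: α=0, u≡7; β=-1, v≡8 (mod 11); (7|11)=-1, (8|11)=-1; sign (−1)^0·-1^-1·-1^0 = -1.
(a,b)_5: α=0, u≡4; β=1, v≡1 (mod 5); (4|5)=+1, (1|5)=+1; sign (−1)^0·+1^1·+1^0 = +1.
(a,b)_19: α=1, u≡18; β=0, v≡7 (mod 19); (18|19)=-1, (7|19)=+1; sign (−1)^0·-1^0·+1^1 = +1.
(-741, -5005 / ℚ) ramifies at {2, 3, 11, ∞}: a division algebra.

[2, 3, 11, inf]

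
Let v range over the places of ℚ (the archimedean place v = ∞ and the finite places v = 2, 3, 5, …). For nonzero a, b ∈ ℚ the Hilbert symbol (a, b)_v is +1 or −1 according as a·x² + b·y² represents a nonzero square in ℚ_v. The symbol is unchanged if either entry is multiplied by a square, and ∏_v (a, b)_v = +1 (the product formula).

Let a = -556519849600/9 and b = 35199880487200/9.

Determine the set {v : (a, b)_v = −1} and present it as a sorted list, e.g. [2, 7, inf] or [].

[2, 11, 13, 23]

(a, b) ≡ (-5434, 11362) mod (ℚ^×)²; places V = {2, 3, 5, 11, 13, 19, 23, ∞}.
(a,b)_∞: sgn(-5434)=−, sgn(11362)=+, so +1.
(a,b)_3: α=-2, u≡2; β=-2, v≡1 (mod 3); (2|3)=-1, (1|3)=+1; sign (−1)^0·-1^-2·+1^-2 = +1.
(a,b)_23: α=2, u≡17; β=3, v≡5 (mod 23); (17|23)=-1, (5|23)=-1; sign (−1)^0·-1^3·-1^2 = -1.
(a,b)_13: α=1, u≡5; β=1, v≡12 (mod 13); (5|13)=-1, (12|13)=+1; sign (−1)^0·-1^1·+1^1 = -1.
(a,b)_19: α=1, u≡3; β=1, v≡5 (mod 19); (3|19)=-1, (5|19)=+1; sign (−1)^1·-1^1·+1^1 = +1.
(a,b)_2: α=7, β=5; u≡3, v≡1 (mod 8); ε(u)ε(v)=1·0, αω(v)=7·0, βω(u)=5·1; sum ≡ 1  ⇒  -1.
(a,b)_5: α=2, u≡4; β=2, v≡2 (mod 5); (4|5)=+1, (2|5)=-1; sign (−1)^0·+1^2·-1^2 = +1.
(a,b)_11: α=3, u≡3; β=4, v≡2 (mod 11); (3|11)=+1, (2|11)=-1; sign (−1)^0·+1^4·-1^3 = -1.
|Ram(-5434, 11362)| = 4, even; anisotropic at {2, 11, 13, 23}.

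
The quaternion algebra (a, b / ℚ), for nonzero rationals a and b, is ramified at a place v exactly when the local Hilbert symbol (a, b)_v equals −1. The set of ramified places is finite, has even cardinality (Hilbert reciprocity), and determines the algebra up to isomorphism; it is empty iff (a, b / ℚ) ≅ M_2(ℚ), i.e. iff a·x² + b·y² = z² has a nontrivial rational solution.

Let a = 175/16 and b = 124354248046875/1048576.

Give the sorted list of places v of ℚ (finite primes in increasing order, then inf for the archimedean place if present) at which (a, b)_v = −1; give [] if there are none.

[2, 5, 7, 11]

(a, b) ≡ (7, 1155) mod (ℚ^×)²; places V = {2, 3, 5, 7, 11, ∞}.
(a,b)_11: α=0, u≡2; β=1, v≡7 (mod 11); (2|11)=-1, (7|11)=-1; sign (−1)^0·-1^1·-1^0 = -1.
(a,b)_2: α=-4, β=-20; u≡7, v≡3 (mod 8); ε(u)ε(v)=1·1, αω(v)=-4·1, βω(u)=-20·0; sum ≡ 1  ⇒  -1.
(a,b)_7: α=1, u≡2; β=3, v≡2 (mod 7); (2|7)=+1, (2|7)=+1; sign (−1)^1·+1^3·+1^1 = -1.
(a,b)_3: α=0, u≡1; β=3, v≡1 (mod 3); (1|3)=+1, (1|3)=+1; sign (−1)^0·+1^3·+1^0 = +1.
(a,b)_5: α=2, u≡2; β=13, v≡1 (mod 5); (2|5)=-1, (1|5)=+1; sign (−1)^0·-1^13·+1^2 = -1.
(a,b)_∞: sgn(7)=+, sgn(1155)=+, so +1.
(7, 1155 / ℚ) ramifies at {2, 5, 7, 11}: a division algebra.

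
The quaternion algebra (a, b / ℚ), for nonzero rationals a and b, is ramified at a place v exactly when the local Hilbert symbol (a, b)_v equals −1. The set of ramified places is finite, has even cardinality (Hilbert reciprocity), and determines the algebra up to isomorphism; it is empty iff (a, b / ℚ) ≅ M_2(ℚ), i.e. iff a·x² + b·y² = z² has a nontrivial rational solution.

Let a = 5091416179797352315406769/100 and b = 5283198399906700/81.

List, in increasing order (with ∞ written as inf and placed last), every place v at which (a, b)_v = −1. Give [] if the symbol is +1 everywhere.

[7, 13]

Mod squares: a ≡ 4921, b ≡ 63427. Check v ∈ {∞, 2, 3, 5, 7, 13, 17, 19, 31, 37, 41}.
v=2: v_2(a)=-2, v_2(b)=2; units ≡ 1, 3 (mod 8); ε·ε+αω+βω = 0·1+-2·1+2·0 ≡ 0  ⇒  (a,b)_2 = +1.
v=5: a=5^-2·(≡1), b=5^2·(≡3) mod 5; (1|5)=+1, (3|5)=-1; (−1)^{-2·2·2}·(+1)^2·(-1)^-2 = +1.
v=17: a=17^2·(≡13), b=17^1·(≡15) mod 17; (13|17)=+1, (15|17)=+1; (−1)^{2·1·8}·(+1)^1·(+1)^2 = +1.
v=∞: 4921 > 0 and 63427 > 0  ⇒  (a,b)_∞ = +1.
v=13: a=13^2·(≡11), b=13^1·(≡12) mod 13; (11|13)=-1, (12|13)=+1; (−1)^{2·1·6}·(-1)^1·(+1)^2 = -1.
v=3: a=3^2·(≡1), b=3^-4·(≡1) mod 3; (1|3)=+1, (1|3)=+1; (−1)^{2·-4·1}·(+1)^-4·(+1)^2 = +1.
v=31: a=31^2·(≡27), b=31^2·(≡2) mod 31; (27|31)=-1, (2|31)=+1; (−1)^{2·2·15}·(-1)^2·(+1)^2 = +1.
v=19: a=19^3·(≡10), b=19^2·(≡5) mod 19; (10|19)=-1, (5|19)=+1; (−1)^{3·2·9}·(-1)^2·(+1)^3 = +1.
v=41: a=41^4·(≡4), b=41^1·(≡19) mod 41; (4|41)=+1, (19|41)=-1; (−1)^{4·1·20}·(+1)^1·(-1)^4 = +1.
v=7: a=7^5·(≡6), b=7^5·(≡5) mod 7; (6|7)=-1, (5|7)=-1; (−1)^{5·5·3}·(-1)^5·(-1)^5 = -1.
v=37: a=37^1·(≡17), b=37^0·(≡7) mod 37; (17|37)=-1, (7|37)=+1; (−1)^{1·0·18}·(-1)^0·(+1)^1 = +1.
(4921, 63427 / ℚ) ramifies at {7, 13}: a division algebra.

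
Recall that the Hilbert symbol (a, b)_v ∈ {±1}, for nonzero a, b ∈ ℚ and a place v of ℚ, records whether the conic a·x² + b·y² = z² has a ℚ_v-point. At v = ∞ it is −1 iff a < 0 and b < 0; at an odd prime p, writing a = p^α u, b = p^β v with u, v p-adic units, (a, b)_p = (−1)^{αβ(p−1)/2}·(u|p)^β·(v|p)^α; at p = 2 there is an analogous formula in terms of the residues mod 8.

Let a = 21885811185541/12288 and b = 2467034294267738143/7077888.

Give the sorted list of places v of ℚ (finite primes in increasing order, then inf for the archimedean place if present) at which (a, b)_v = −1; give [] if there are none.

[3, 23, 29, 31]

(a, b) ≡ (1767, 1178589) mod (ℚ^×)²; places V = {2, 3, 13, 17, 19, 23, 29, 31, ∞}.
(a,b)_23: α=2, u≡5; β=3, v≡10 (mod 23); (5|23)=-1, (10|23)=-1; sign (−1)^0·-1^3·-1^2 = -1.
(a,b)_29: α=2, u≡3; β=3, v≡21 (mod 29); (3|29)=-1, (21|29)=-1; sign (−1)^0·-1^3·-1^2 = -1.
(a,b)_31: α=1, u≡6; β=1, v≡23 (mod 31); (6|31)=-1, (23|31)=-1; sign (−1)^1·-1^1·-1^1 = -1.
(a,b)_17: α=4, u≡15; β=4, v≡13 (mod 17); (15|17)=+1, (13|17)=+1; sign (−1)^0·+1^4·+1^4 = +1.
(a,b)_2: α=-12, β=-18; u≡7, v≡5 (mod 8); ε(u)ε(v)=1·0, αω(v)=-12·1, βω(u)=-18·0; sum ≡ 0  ⇒  +1.
(a,b)_13: α=0, u≡10; β=2, v≡10 (mod 13); (10|13)=+1, (10|13)=+1; sign (−1)^0·+1^2·+1^0 = +1.
(a,b)_∞: sgn(1767)=+, sgn(1178589)=+, so +1.
(a,b)_19: α=1, u≡6; β=1, v≡15 (mod 19); (6|19)=+1, (15|19)=-1; sign (−1)^1·+1^1·-1^1 = +1.
(a,b)_3: α=-1, u≡1; β=-3, v≡1 (mod 3); (1|3)=+1, (1|3)=+1; sign (−1)^1·+1^-3·+1^-1 = -1.
Ram(1767, 1178589) = {3, 23, 29, 31}; no ℚ_3-point on the conic.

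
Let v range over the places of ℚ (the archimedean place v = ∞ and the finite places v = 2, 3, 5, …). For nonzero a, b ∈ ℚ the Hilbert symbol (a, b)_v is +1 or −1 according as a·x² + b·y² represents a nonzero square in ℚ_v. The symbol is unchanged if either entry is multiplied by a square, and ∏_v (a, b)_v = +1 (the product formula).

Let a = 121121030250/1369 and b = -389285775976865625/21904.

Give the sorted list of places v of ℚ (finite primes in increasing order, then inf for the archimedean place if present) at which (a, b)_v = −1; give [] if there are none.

Mod squares: a ≡ 10, b ≡ -4785. Check v ∈ {∞, 2, 3, 5, 11, 13, 23, 29, 37}.
v=13: a=13^0·(≡3), b=13^2·(≡4) mod 13; (3|13)=+1, (4|13)=+1; (−1)^{0·2·6}·(+1)^2·(+1)^0 = +1.
v=3: a=3^2·(≡1), b=3^3·(≡1) mod 3; (1|3)=+1, (1|3)=+1; (−1)^{2·3·1}·(+1)^3·(+1)^2 = +1.
v=∞: 10 > 0 and -4785 < 0  ⇒  (a,b)_∞ = +1.
v=11: a=11^2·(≡6), b=11^3·(≡3) mod 11; (6|11)=-1, (3|11)=+1; (−1)^{2·3·5}·(-1)^3·(+1)^2 = -1.
v=2: v_2(a)=1, v_2(b)=-4; units ≡ 5, 7 (mod 8); ε·ε+αω+βω = 0·1+1·0+-4·1 ≡ 0  ⇒  (a,b)_2 = +1.
v=29: a=29^2·(≡17), b=29^5·(≡25) mod 29; (17|29)=-1, (25|29)=+1; (−1)^{2·5·14}·(-1)^5·(+1)^2 = -1.
v=37: a=37^-2·(≡4), b=37^-2·(≡12) mod 37; (4|37)=+1, (12|37)=+1; (−1)^{-2·-2·18}·(+1)^-2·(+1)^-2 = +1.
v=23: a=23^2·(≡20), b=23^0·(≡20) mod 23; (20|23)=-1, (20|23)=-1; (−1)^{2·0·11}·(-1)^0·(-1)^2 = +1.
v=5: a=5^3·(≡3), b=5^5·(≡2) mod 5; (3|5)=-1, (2|5)=-1; (−1)^{3·5·2}·(-1)^5·(-1)^3 = +1.
Ram(10, -4785) = {11, 29}; no ℚ_11-point on the conic.

[11, 29]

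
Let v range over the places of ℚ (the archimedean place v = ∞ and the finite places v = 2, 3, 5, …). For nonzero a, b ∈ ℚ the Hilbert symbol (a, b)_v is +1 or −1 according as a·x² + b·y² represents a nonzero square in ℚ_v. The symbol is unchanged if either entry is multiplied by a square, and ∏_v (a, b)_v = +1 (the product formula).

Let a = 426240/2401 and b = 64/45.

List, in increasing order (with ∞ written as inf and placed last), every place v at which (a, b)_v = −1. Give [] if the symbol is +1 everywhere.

[5, 37]

Mod squares: a ≡ 185, b ≡ 5. Check v ∈ {∞, 2, 3, 5, 7, 37}.
v=3: a=3^2·(≡2), b=3^-2·(≡2) mod 3; (2|3)=-1, (2|3)=-1; (−1)^{2·-2·1}·(-1)^-2·(-1)^2 = +1.
v=∞: 185 > 0 and 5 > 0  ⇒  (a,b)_∞ = +1.
v=7: a=7^-4·(≡3), b=7^0·(≡5) mod 7; (3|7)=-1, (5|7)=-1; (−1)^{-4·0·3}·(-1)^0·(-1)^-4 = +1.
v=37: a=37^1·(≡6), b=37^0·(≡8) mod 37; (6|37)=-1, (8|37)=-1; (−1)^{1·0·18}·(-1)^0·(-1)^1 = -1.
v=2: v_2(a)=8, v_2(b)=6; units ≡ 1, 5 (mod 8); ε·ε+αω+βω = 0·0+8·1+6·0 ≡ 0  ⇒  (a,b)_2 = +1.
v=5: a=5^1·(≡3), b=5^-1·(≡1) mod 5; (3|5)=-1, (1|5)=+1; (−1)^{1·-1·2}·(-1)^-1·(+1)^1 = -1.
|Ram(185, 5)| = 2, even; anisotropic at {5, 37}.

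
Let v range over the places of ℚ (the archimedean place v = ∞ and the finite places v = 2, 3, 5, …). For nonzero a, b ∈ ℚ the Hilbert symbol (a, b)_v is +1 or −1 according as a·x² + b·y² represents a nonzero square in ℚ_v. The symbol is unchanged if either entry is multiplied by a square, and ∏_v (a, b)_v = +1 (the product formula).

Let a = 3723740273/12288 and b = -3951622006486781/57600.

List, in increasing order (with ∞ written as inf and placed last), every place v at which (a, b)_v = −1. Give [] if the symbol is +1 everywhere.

(a, b) ≡ (109779, -29) mod (ℚ^×)²; places V = {2, 3, 5, 11, 23, 29, 37, 43, ∞}.
(a,b)_37: α=1, u≡28; β=2, v≡13 (mod 37); (28|37)=+1, (13|37)=-1; sign (−1)^0·+1^2·-1^1 = -1.
(a,b)_23: α=1, u≡6; β=2, v≡7 (mod 23); (6|23)=+1, (7|23)=-1; sign (−1)^0·+1^2·-1^1 = -1.
(a,b)_29: α=2, u≡14; β=3, v≡13 (mod 29); (14|29)=-1, (13|29)=+1; sign (−1)^0·-1^3·+1^2 = -1.
(a,b)_∞: sgn(109779)=+, sgn(-29)=−, so +1.
(a,b)_5: α=0, u≡1; β=-2, v≡1 (mod 5); (1|5)=+1, (1|5)=+1; sign (−1)^0·+1^-2·+1^0 = +1.
(a,b)_11: α=2, u≡2; β=2, v≡3 (mod 11); (2|11)=-1, (3|11)=+1; sign (−1)^0·-1^2·+1^2 = +1.
(a,b)_2: α=-12, β=-8; u≡3, v≡3 (mod 8); ε(u)ε(v)=1·1, αω(v)=-12·1, βω(u)=-8·1; sum ≡ 1  ⇒  -1.
(a,b)_3: α=-1, u≡2; β=-2, v≡1 (mod 3); (2|3)=-1, (1|3)=+1; sign (−1)^0·-1^-2·+1^-1 = +1.
(a,b)_43: α=1, u≡25; β=2, v≡16 (mod 43); (25|43)=+1, (16|43)=+1; sign (−1)^0·+1^2·+1^1 = +1.
|Ram(109779, -29)| = 4, even; anisotropic at {2, 23, 29, 37}.

[2, 23, 29, 37]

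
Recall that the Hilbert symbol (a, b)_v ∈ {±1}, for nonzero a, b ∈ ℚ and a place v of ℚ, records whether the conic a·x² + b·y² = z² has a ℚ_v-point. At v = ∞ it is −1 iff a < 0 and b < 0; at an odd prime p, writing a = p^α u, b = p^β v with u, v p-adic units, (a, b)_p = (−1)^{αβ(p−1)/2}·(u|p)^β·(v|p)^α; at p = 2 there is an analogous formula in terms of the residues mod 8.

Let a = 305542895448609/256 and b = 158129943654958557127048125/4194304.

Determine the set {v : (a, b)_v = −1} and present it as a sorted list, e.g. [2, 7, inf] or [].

[3, 7, 17, 19, 41, 43]

(a, b) ≡ (66521, 67773) mod (ℚ^×)²; places V = {2, 3, 5, 7, 13, 17, 19, 29, 41, 43, ∞}.
(a,b)_43: α=1, u≡34; β=2, v≡26 (mod 43); (34|43)=-1, (26|43)=-1; sign (−1)^0·-1^2·-1^1 = -1.
(a,b)_5: α=0, u≡4; β=4, v≡3 (mod 5); (4|5)=+1, (3|5)=-1; sign (−1)^0·+1^4·-1^0 = +1.
(a,b)_13: α=1, u≡7; β=2, v≡1 (mod 13); (7|13)=-1, (1|13)=+1; sign (−1)^0·-1^2·+1^1 = +1.
(a,b)_41: α=2, u≡30; β=3, v≡34 (mod 41); (30|41)=-1, (34|41)=-1; sign (−1)^0·-1^3·-1^2 = -1.
(a,b)_19: α=2, u≡14; β=3, v≡14 (mod 19); (14|19)=-1, (14|19)=-1; sign (−1)^0·-1^3·-1^2 = -1.
(a,b)_3: α=2, u≡2; β=5, v≡1 (mod 3); (2|3)=-1, (1|3)=+1; sign (−1)^0·-1^5·+1^2 = -1.
(a,b)_2: α=-8, β=-22; u≡1, v≡5 (mod 8); ε(u)ε(v)=0·0, αω(v)=-8·1, βω(u)=-22·0; sum ≡ 0  ⇒  +1.
(a,b)_∞: sgn(66521)=+, sgn(67773)=+, so +1.
(a,b)_17: α=1, u≡6; β=2, v≡10 (mod 17); (6|17)=-1, (10|17)=-1; sign (−1)^0·-1^2·-1^1 = -1.
(a,b)_29: α=2, u≡28; β=3, v≡26 (mod 29); (28|29)=+1, (26|29)=-1; sign (−1)^0·+1^3·-1^2 = +1.
(a,b)_7: α=1, u≡1; β=0, v≡3 (mod 7); (1|7)=+1, (3|7)=-1; sign (−1)^0·+1^0·-1^1 = -1.
Ram(66521, 67773) = {3, 7, 17, 19, 41, 43}; no ℚ_3-point on the conic.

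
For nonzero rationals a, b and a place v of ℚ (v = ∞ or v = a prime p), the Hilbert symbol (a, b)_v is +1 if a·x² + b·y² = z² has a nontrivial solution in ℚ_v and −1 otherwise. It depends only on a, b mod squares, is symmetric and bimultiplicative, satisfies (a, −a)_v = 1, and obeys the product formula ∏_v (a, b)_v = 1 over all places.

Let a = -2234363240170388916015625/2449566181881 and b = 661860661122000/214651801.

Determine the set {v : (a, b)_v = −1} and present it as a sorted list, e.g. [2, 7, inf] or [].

[5, 17, 29, 47]

(a, b) ≡ (-25897, 2201245) mod (ℚ^×)²; places V = {2, 3, 5, 7, 11, 13, 17, 19, 23, 29, 47, ∞}.
(a,b)_23: α=0, u≡1; β=-2, v≡17 (mod 23); (1|23)=+1, (17|23)=-1; sign (−1)^0·+1^-2·-1^0 = +1.
(a,b)_13: α=-4, u≡3; β=-2, v≡5 (mod 13); (3|13)=+1, (5|13)=-1; sign (−1)^0·+1^-2·-1^-4 = +1.
(a,b)_3: α=-6, u≡2; β=2, v≡1 (mod 3); (2|3)=-1, (1|3)=+1; sign (−1)^0·-1^2·+1^-6 = +1.
(a,b)_5: α=12, u≡2; β=3, v≡1 (mod 5); (2|5)=-1, (1|5)=+1; sign (−1)^0·-1^3·+1^12 = -1.
(a,b)_47: α=1, u≡15; β=1, v≡46 (mod 47); (15|47)=-1, (46|47)=-1; sign (−1)^1·-1^1·-1^1 = -1.
(a,b)_11: α=4, u≡2; β=0, v≡10 (mod 11); (2|11)=-1, (10|11)=-1; sign (−1)^0·-1^0·-1^4 = +1.
(a,b)_19: α=1, u≡4; β=1, v≡14 (mod 19); (4|19)=+1, (14|19)=-1; sign (−1)^1·+1^1·-1^1 = +1.
(a,b)_7: α=-6, u≡5; β=-4, v≡1 (mod 7); (5|7)=-1, (1|7)=+1; sign (−1)^0·-1^-4·+1^-6 = +1.
(a,b)_∞: sgn(-25897)=−, sgn(2201245)=+, so +1.
(a,b)_29: α=1, u≡28; β=1, v≡11 (mod 29); (28|29)=+1, (11|29)=-1; sign (−1)^0·+1^1·-1^1 = -1.
(a,b)_17: α=6, u≡11; β=5, v≡15 (mod 17); (11|17)=-1, (15|17)=+1; sign (−1)^0·-1^5·+1^6 = -1.
(a,b)_2: α=0, β=4; u≡7, v≡5 (mod 8); ε(u)ε(v)=1·0, αω(v)=0·1, βω(u)=4·0; sum ≡ 0  ⇒  +1.
|Ram(-25897, 2201245)| = 4, even; anisotropic at {5, 17, 29, 47}.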